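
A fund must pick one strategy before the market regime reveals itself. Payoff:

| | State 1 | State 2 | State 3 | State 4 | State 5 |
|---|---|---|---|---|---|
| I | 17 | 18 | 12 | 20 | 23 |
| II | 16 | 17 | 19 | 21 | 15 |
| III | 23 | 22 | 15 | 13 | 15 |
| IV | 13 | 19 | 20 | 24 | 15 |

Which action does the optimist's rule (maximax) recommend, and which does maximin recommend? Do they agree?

maximax → IV; maximin → II (disagree)

Row maxima: I=23, II=21, III=23, IV=24
Best best-case = 24 → IV.
Row minima: I=12, II=15, III=13, IV=13
Best worst-case = 15 → II.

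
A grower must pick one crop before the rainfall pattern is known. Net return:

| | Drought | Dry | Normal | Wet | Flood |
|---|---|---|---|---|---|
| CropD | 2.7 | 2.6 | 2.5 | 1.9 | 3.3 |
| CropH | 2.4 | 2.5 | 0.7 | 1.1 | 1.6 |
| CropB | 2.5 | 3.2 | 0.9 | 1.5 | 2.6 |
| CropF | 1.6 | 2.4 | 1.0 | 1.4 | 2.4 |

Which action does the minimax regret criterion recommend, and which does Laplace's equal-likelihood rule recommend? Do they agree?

minimax regret → CropD; laplace → CropD (agree)

Column bests: Drought=2.7, Dry=3.2, Normal=2.5, Wet=1.9, Flood=3.3.
CropD regrets: 0.0, 0.6, 0.0, 0.0, 0.0 → max 0.6
CropH regrets: 0.3, 0.7, 1.8, 0.8, 1.7 → max 1.8
CropB regrets: 0.2, 0.0, 1.6, 0.4, 0.7 → max 1.6
CropF regrets: 1.1, 0.8, 1.5, 0.5, 0.9 → max 1.5
Smallest max regret = 0.6 → CropD.
Row averages: CropD=2.6, CropH=1.66, CropB=2.14, CropF=1.76
Highest average = 2.6 → CropD.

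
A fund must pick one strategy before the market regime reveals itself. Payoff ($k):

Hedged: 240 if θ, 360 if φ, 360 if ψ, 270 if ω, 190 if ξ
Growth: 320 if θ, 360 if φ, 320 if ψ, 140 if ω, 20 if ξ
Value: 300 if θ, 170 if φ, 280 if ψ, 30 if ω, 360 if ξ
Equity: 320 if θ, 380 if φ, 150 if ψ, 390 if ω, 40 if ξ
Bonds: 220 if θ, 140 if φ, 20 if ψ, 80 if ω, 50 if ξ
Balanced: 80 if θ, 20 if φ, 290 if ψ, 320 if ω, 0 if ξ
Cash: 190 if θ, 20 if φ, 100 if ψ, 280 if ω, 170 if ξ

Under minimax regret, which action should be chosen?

Hedged

Column bests: θ=320, φ=380, ψ=360, ω=390, ξ=360.
Hedged regrets: 80, 20, 0, 120, 170 → max 170
Growth regrets: 0, 20, 40, 250, 340 → max 340
Value regrets: 20, 210, 80, 360, 0 → max 360
Equity regrets: 0, 0, 210, 0, 320 → max 320
Bonds regrets: 100, 240, 340, 310, 310 → max 340
Balanced regrets: 240, 360, 70, 70, 360 → max 360
Cash regrets: 130, 360, 260, 110, 190 → max 360
Smallest max regret = 170 → Hedged.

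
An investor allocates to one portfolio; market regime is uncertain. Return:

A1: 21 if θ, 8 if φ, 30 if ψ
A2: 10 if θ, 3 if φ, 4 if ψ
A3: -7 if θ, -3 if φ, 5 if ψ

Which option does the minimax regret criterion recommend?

A1

Column bests: θ=21, φ=8, ψ=30.
A1 regrets: 0, 0, 0 → max 0
A2 regrets: 11, 5, 26 → max 26
A3 regrets: 28, 11, 25 → max 28
Smallest max regret = 0 → A1.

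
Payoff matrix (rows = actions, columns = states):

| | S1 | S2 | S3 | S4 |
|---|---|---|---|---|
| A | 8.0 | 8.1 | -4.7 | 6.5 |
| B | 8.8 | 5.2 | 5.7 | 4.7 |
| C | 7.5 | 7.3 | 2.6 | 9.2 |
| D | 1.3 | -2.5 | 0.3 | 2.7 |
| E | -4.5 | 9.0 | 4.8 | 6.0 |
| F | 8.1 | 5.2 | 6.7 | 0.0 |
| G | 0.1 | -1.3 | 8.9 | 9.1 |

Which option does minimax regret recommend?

Column bests: S1=8.8, S2=9.0, S3=8.9, S4=9.2.
A regrets: 0.8, 0.9, 13.6, 2.7 → max 13.6
B regrets: 0.0, 3.8, 3.2, 4.5 → max 4.5
C regrets: 1.3, 1.7, 6.3, 0.0 → max 6.3
D regrets: 7.5, 11.5, 8.6, 6.5 → max 11.5
E regrets: 13.3, 0.0, 4.1, 3.2 → max 13.3
F regrets: 0.7, 3.8, 2.2, 9.2 → max 9.2
G regrets: 8.7, 10.3, 0.0, 0.1 → max 10.3
Smallest max regret = 4.5 → B.

B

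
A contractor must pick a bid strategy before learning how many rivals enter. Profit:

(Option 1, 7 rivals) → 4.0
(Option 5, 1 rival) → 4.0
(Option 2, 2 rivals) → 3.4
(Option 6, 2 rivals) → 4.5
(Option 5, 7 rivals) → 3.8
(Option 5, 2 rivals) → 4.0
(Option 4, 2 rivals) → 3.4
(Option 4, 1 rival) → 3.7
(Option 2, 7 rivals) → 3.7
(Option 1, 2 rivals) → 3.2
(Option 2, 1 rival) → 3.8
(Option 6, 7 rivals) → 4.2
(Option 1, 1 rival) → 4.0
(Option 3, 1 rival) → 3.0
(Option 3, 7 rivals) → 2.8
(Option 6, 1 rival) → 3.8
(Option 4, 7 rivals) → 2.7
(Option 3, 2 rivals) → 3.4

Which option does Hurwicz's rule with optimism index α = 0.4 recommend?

Option 6

Option 1: 0.4·4.0 + 0.6·3.2 = 3.52
Option 2: 0.4·3.8 + 0.6·3.4 = 3.56
Option 3: 0.4·3.4 + 0.6·2.8 = 3.04
Option 4: 0.4·3.7 + 0.6·2.7 = 3.1
Option 5: 0.4·4.0 + 0.6·3.8 = 3.88
Option 6: 0.4·4.5 + 0.6·3.8 = 4.08
Highest Hurwicz score = 4.08 → Option 6.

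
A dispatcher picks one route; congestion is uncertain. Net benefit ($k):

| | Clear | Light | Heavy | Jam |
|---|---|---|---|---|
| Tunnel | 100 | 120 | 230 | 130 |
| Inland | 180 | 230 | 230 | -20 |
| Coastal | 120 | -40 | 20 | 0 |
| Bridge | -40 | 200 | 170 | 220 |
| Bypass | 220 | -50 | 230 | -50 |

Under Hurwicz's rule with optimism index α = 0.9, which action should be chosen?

Tunnel

Tunnel: 0.9·230 + 0.1·100 = 217
Inland: 0.9·230 + 0.1·(-20) = 205
Coastal: 0.9·120 + 0.1·(-40) = 104
Bridge: 0.9·220 + 0.1·(-40) = 194
Bypass: 0.9·230 + 0.1·(-50) = 202
Highest Hurwicz score = 217 → Tunnel.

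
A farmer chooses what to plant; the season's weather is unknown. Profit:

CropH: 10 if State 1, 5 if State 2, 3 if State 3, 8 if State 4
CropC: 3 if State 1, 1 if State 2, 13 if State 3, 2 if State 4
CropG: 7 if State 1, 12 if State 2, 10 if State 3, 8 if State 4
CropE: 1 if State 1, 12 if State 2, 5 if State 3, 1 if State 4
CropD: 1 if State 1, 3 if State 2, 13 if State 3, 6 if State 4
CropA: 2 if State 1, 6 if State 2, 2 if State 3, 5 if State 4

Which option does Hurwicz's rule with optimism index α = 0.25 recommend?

CropG

CropH: 0.25·10 + 0.75·3 = 4.75
CropC: 0.25·13 + 0.75·1 = 4
CropG: 0.25·12 + 0.75·7 = 8.25
CropE: 0.25·12 + 0.75·1 = 3.75
CropD: 0.25·13 + 0.75·1 = 4
CropA: 0.25·6 + 0.75·2 = 3
Highest Hurwicz score = 8.25 → CropG.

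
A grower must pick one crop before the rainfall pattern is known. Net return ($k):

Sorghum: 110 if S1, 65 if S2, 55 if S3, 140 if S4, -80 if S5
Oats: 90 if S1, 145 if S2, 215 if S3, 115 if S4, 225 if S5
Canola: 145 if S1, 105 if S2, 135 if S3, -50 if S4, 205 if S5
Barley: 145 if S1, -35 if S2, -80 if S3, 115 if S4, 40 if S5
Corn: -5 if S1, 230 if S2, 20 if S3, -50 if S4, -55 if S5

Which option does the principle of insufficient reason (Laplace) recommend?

Oats

Row averages: Sorghum=58, Oats=158, Canola=108, Barley=37, Corn=28
Highest average = 158 → Oats.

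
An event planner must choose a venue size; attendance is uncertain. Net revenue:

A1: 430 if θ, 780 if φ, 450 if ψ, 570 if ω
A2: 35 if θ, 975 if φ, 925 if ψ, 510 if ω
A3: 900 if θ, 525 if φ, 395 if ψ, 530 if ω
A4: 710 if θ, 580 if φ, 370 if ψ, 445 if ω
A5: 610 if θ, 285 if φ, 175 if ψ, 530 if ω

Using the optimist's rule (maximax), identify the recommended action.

A2

Row maxima: A1=780, A2=975, A3=900, A4=710, A5=610
Best best-case = 975 → A2.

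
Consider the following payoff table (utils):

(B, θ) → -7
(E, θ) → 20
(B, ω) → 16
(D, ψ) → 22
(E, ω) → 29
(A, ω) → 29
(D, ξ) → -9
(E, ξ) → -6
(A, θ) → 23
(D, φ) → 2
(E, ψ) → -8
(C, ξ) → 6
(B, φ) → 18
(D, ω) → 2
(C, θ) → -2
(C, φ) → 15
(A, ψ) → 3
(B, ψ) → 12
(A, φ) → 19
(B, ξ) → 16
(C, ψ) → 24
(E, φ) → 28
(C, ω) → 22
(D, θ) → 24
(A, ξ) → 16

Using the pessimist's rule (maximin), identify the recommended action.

Row minima: A=3, B=-7, C=-2, D=-9, E=-8
Best worst-case = 3 → A.

A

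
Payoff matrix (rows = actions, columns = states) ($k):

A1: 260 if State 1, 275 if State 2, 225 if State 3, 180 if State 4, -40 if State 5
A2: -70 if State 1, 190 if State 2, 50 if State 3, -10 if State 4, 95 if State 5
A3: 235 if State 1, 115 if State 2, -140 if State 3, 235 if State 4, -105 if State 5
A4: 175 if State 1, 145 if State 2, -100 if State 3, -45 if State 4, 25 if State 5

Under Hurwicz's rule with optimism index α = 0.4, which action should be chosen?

A1: 0.4·275 + 0.6·(-40) = 86
A2: 0.4·190 + 0.6·(-70) = 34
A3: 0.4·235 + 0.6·(-140) = 10
A4: 0.4·175 + 0.6·(-100) = 10
Highest Hurwicz score = 86 → A1.

A1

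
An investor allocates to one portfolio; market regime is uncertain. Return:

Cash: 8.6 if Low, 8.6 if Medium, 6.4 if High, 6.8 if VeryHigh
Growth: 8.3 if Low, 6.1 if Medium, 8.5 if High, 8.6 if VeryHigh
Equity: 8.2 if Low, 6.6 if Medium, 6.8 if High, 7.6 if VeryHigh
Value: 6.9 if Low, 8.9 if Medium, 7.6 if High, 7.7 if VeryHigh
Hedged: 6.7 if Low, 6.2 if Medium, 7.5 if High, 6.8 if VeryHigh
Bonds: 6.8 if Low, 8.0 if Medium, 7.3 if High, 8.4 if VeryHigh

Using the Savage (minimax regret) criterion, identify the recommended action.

Column bests: Low=8.6, Medium=8.9, High=8.5, VeryHigh=8.6.
Cash regrets: 0.0, 0.3, 2.1, 1.8 → max 2.1
Growth regrets: 0.3, 2.8, 0.0, 0.0 → max 2.8
Equity regrets: 0.4, 2.3, 1.7, 1.0 → max 2.3
Value regrets: 1.7, 0.0, 0.9, 0.9 → max 1.7
Hedged regrets: 1.9, 2.7, 1.0, 1.8 → max 2.7
Bonds regrets: 1.8, 0.9, 1.2, 0.2 → max 1.8
Smallest max regret = 1.7 → Value.

Value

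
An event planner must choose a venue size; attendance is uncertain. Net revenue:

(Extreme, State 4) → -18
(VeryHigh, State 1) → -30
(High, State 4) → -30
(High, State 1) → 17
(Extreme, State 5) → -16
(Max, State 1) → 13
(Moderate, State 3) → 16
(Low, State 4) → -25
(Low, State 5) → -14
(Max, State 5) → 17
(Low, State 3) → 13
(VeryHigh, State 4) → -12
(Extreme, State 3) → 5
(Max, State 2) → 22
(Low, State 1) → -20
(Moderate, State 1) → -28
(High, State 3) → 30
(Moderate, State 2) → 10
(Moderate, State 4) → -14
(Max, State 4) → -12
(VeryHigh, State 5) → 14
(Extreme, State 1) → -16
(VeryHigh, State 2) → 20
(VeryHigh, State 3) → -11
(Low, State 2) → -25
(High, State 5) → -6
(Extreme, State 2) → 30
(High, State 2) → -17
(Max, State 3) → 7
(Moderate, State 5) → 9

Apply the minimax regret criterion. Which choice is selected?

Max

Column bests: State 1=17, State 2=30, State 3=30, State 4=-12, State 5=17.
Low regrets: 37, 55, 17, 13, 31 → max 55
Moderate regrets: 45, 20, 14, 2, 8 → max 45
High regrets: 0, 47, 0, 18, 23 → max 47
VeryHigh regrets: 47, 10, 41, 0, 3 → max 47
Extreme regrets: 33, 0, 25, 6, 33 → max 33
Max regrets: 4, 8, 23, 0, 0 → max 23
Smallest max regret = 23 → Max.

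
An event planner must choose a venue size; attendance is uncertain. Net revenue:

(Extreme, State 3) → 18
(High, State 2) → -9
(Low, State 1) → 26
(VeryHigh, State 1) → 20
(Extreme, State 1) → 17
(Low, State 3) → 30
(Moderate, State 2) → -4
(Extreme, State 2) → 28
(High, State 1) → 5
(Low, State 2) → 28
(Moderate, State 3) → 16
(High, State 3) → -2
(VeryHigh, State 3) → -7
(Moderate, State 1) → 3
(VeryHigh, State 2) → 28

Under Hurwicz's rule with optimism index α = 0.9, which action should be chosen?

Low: 0.9·30 + 0.1·26 = 29.6
Moderate: 0.9·16 + 0.1·(-4) = 14
High: 0.9·5 + 0.1·(-9) = 3.6
VeryHigh: 0.9·28 + 0.1·(-7) = 24.5
Extreme: 0.9·28 + 0.1·17 = 26.9
Highest Hurwicz score = 29.6 → Low.

Low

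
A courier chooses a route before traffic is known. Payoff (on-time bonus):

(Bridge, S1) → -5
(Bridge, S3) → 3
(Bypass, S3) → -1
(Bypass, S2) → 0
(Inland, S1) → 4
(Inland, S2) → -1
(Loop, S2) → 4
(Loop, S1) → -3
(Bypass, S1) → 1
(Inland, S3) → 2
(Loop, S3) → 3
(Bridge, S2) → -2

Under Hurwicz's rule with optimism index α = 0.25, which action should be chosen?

Bridge: 0.25·3 + 0.75·(-5) = -3
Loop: 0.25·4 + 0.75·(-3) = -1.25
Inland: 0.25·4 + 0.75·(-1) = 0.25
Bypass: 0.25·1 + 0.75·(-1) = -0.5
Highest Hurwicz score = 0.25 → Inland.

Inland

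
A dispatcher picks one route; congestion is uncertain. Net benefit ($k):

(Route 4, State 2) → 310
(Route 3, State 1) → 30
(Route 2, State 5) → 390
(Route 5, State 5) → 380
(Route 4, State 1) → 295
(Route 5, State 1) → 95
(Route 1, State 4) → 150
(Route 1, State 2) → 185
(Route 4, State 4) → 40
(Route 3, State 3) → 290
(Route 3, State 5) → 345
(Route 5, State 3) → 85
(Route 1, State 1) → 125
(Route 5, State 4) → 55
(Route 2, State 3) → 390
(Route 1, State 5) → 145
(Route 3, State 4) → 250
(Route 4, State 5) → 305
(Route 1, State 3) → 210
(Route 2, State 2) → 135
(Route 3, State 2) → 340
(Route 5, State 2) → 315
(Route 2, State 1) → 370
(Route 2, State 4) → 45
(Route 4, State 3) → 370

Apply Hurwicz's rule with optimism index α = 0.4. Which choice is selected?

Route 5

Route 1: 0.4·210 + 0.6·125 = 159
Route 2: 0.4·390 + 0.6·45 = 183
Route 3: 0.4·345 + 0.6·30 = 156
Route 4: 0.4·370 + 0.6·40 = 172
Route 5: 0.4·380 + 0.6·55 = 185
Highest Hurwicz score = 185 → Route 5.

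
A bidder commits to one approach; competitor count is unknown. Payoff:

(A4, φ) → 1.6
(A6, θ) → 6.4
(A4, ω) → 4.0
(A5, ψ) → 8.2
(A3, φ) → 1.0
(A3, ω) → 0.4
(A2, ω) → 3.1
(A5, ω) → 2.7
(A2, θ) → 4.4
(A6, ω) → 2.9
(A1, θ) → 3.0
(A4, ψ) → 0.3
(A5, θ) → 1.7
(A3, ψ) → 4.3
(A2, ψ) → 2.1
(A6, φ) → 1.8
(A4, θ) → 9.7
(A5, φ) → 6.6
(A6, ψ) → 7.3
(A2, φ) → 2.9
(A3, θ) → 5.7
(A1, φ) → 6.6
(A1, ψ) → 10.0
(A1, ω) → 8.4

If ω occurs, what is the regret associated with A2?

Best payoff under ω is 8.4.
Regret = 8.4 − 3.1 = 5.3.

5.3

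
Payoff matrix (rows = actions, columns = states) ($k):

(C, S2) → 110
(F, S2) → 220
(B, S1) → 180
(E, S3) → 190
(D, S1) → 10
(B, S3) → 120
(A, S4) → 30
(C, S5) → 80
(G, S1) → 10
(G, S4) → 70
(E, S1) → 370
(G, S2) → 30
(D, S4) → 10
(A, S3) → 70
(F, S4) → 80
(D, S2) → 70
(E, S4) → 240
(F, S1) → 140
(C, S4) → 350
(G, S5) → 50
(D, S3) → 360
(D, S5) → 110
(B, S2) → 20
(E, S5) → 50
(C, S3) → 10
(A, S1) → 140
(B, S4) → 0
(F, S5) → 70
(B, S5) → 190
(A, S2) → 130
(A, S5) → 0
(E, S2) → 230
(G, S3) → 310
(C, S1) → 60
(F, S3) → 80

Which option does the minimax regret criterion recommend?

E

Column bests: S1=370, S2=230, S3=360, S4=350, S5=190.
A regrets: 230, 100, 290, 320, 190 → max 320
B regrets: 190, 210, 240, 350, 0 → max 350
C regrets: 310, 120, 350, 0, 110 → max 350
D regrets: 360, 160, 0, 340, 80 → max 360
E regrets: 0, 0, 170, 110, 140 → max 170
F regrets: 230, 10, 280, 270, 120 → max 280
G regrets: 360, 200, 50, 280, 140 → max 360
Smallest max regret = 170 → E.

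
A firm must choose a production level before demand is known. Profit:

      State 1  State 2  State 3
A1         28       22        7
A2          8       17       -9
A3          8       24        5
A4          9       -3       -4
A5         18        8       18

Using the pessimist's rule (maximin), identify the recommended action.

Row minima: A1=7, A2=-9, A3=5, A4=-4, A5=8
Best worst-case = 8 → A5.

A5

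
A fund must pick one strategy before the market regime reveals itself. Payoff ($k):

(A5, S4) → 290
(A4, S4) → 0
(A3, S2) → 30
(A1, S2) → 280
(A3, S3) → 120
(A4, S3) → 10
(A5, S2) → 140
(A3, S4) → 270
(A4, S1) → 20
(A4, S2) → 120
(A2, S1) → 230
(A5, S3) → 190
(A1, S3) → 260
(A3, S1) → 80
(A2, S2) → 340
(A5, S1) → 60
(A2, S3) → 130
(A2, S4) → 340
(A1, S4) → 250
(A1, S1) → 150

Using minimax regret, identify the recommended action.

A1

Column bests: S1=230, S2=340, S3=260, S4=340.
A1 regrets: 80, 60, 0, 90 → max 90
A2 regrets: 0, 0, 130, 0 → max 130
A3 regrets: 150, 310, 140, 70 → max 310
A4 regrets: 210, 220, 250, 340 → max 340
A5 regrets: 170, 200, 70, 50 → max 200
Smallest max regret = 90 → A1.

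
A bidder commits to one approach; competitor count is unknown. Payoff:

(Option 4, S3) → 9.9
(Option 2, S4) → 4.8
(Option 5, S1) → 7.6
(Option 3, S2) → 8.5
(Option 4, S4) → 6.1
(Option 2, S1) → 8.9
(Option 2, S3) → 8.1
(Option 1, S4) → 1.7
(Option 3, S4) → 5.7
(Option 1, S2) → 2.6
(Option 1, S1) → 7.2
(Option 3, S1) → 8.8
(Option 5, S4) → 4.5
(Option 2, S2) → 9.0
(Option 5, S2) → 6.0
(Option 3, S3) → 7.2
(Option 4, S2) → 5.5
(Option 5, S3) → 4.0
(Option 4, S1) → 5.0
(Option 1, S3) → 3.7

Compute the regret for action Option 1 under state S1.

1.7

Best payoff under S1 is 8.9.
Regret = 8.9 − 7.2 = 1.7.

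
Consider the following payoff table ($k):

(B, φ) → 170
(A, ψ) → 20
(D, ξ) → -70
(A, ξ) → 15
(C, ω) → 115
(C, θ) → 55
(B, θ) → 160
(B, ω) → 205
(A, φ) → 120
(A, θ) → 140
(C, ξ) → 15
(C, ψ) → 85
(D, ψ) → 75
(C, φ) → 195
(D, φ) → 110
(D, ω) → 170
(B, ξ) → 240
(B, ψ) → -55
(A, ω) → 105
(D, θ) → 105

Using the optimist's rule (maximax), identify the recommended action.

B

Row maxima: A=140, B=240, C=195, D=170
Best best-case = 240 → B.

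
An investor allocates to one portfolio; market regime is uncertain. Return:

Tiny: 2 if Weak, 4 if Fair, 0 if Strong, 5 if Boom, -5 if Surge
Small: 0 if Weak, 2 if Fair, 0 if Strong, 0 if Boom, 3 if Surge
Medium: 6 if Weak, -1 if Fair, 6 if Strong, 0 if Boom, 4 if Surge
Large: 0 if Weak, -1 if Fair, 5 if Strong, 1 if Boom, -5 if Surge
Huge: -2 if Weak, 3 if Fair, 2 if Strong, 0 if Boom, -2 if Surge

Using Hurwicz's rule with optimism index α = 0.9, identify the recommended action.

Medium

Tiny: 0.9·5 + 0.1·(-5) = 4
Small: 0.9·3 + 0.1·0 = 2.7
Medium: 0.9·6 + 0.1·(-1) = 5.3
Large: 0.9·5 + 0.1·(-5) = 4
Huge: 0.9·3 + 0.1·(-2) = 2.5
Highest Hurwicz score = 5.3 → Medium.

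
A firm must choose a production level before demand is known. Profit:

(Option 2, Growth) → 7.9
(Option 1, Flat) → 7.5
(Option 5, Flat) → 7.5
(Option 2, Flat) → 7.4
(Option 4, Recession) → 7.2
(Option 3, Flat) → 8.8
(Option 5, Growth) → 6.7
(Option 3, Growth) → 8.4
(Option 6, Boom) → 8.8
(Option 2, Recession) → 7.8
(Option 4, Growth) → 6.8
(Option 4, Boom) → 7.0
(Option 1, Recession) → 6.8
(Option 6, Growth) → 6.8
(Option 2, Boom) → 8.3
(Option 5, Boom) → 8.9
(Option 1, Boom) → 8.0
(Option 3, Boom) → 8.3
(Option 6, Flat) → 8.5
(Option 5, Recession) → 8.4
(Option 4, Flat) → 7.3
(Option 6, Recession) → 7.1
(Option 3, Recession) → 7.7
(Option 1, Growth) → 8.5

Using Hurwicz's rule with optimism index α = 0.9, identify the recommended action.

Option 1: 0.9·8.5 + 0.1·6.8 = 8.33
Option 2: 0.9·8.3 + 0.1·7.4 = 8.21
Option 3: 0.9·8.8 + 0.1·7.7 = 8.69
Option 4: 0.9·7.3 + 0.1·6.8 = 7.25
Option 5: 0.9·8.9 + 0.1·6.7 = 8.68
Option 6: 0.9·8.8 + 0.1·6.8 = 8.6
Highest Hurwicz score = 8.69 → Option 3.

Option 3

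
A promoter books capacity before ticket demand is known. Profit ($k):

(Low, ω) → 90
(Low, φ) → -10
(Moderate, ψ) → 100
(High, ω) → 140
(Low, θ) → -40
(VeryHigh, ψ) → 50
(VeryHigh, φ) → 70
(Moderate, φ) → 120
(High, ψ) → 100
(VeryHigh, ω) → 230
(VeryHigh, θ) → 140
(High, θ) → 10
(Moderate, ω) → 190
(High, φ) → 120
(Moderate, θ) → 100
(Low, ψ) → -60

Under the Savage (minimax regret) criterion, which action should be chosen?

Column bests: θ=140, φ=120, ψ=100, ω=230.
Low regrets: 180, 130, 160, 140 → max 180
Moderate regrets: 40, 0, 0, 40 → max 40
High regrets: 130, 0, 0, 90 → max 130
VeryHigh regrets: 0, 50, 50, 0 → max 50
Smallest max regret = 40 → Moderate.

Moderate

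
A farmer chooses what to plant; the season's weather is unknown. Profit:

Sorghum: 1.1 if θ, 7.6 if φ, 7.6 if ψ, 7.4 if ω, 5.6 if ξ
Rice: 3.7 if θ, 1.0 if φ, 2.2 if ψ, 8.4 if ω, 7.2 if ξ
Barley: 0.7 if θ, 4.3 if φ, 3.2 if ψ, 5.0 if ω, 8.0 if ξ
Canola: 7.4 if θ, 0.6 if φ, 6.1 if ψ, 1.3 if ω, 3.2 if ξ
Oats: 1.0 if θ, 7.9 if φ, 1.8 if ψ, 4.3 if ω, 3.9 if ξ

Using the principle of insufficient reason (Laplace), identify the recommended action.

Row averages: Sorghum=5.86, Rice=4.5, Barley=4.24, Canola=3.72, Oats=3.78
Highest average = 5.86 → Sorghum.

Sorghum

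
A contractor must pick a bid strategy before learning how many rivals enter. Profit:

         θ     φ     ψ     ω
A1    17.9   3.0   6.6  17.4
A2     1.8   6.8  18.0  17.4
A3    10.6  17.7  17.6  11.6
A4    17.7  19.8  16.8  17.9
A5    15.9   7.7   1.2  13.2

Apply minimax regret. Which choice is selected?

Column bests: θ=17.9, φ=19.8, ψ=18.0, ω=17.9.
A1 regrets: 0.0, 16.8, 11.4, 0.5 → max 16.8
A2 regrets: 16.1, 13.0, 0.0, 0.5 → max 16.1
A3 regrets: 7.3, 2.1, 0.4, 6.3 → max 7.3
A4 regrets: 0.2, 0.0, 1.2, 0.0 → max 1.2
A5 regrets: 2.0, 12.1, 16.8, 4.7 → max 16.8
Smallest max regret = 1.2 → A4.

A4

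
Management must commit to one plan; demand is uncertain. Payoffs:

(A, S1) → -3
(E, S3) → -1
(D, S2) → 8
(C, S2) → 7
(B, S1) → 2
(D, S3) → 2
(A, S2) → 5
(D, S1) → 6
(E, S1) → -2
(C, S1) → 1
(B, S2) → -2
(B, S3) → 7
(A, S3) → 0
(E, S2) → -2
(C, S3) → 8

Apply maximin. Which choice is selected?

D

Row minima: A=-3, B=-2, C=1, D=2, E=-2
Best worst-case = 2 → D.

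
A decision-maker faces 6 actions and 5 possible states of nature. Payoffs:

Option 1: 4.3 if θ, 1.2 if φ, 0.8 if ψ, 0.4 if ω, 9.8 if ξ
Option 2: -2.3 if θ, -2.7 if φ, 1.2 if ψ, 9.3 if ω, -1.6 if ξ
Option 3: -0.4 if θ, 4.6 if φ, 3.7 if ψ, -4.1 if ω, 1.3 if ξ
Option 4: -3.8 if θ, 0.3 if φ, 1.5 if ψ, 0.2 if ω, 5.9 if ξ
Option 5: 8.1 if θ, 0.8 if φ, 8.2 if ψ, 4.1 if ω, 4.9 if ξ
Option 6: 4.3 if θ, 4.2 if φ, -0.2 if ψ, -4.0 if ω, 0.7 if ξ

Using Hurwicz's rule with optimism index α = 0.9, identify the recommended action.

Option 1

Option 1: 0.9·9.8 + 0.1·0.4 = 8.86
Option 2: 0.9·9.3 + 0.1·(-2.7) = 8.1
Option 3: 0.9·4.6 + 0.1·(-4.1) = 3.73
Option 4: 0.9·5.9 + 0.1·(-3.8) = 4.93
Option 5: 0.9·8.2 + 0.1·0.8 = 7.46
Option 6: 0.9·4.3 + 0.1·(-4.0) = 3.47
Highest Hurwicz score = 8.86 → Option 1.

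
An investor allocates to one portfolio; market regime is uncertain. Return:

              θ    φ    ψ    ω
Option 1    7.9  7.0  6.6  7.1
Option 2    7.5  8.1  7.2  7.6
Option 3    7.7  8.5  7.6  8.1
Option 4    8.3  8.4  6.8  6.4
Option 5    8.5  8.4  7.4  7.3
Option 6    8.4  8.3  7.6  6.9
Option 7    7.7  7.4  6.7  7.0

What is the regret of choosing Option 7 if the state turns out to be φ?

Best payoff under φ is 8.5.
Regret = 8.5 − 7.4 = 1.1.

1.1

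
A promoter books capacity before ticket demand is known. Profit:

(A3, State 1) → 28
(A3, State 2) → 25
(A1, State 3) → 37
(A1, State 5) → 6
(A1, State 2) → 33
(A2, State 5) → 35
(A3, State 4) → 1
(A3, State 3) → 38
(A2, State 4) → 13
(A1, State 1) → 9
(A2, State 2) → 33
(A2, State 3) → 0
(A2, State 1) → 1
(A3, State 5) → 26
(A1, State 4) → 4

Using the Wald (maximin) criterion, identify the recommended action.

Row minima: A1=4, A2=0, A3=1
Best worst-case = 4 → A1.

A1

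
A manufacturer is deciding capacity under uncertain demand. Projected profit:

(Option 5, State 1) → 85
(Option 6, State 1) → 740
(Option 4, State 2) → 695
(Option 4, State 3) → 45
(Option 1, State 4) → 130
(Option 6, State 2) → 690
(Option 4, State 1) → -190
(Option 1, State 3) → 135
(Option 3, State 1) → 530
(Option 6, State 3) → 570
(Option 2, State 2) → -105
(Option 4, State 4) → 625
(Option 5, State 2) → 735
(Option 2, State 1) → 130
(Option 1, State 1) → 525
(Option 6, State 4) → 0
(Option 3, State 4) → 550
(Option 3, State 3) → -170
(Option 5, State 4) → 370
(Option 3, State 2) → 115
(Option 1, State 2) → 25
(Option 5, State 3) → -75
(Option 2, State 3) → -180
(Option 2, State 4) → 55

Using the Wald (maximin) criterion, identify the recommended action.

Row minima: Option 1=25, Option 2=-180, Option 3=-170, Option 4=-190, Option 5=-75, Option 6=0
Best worst-case = 25 → Option 1.

Option 1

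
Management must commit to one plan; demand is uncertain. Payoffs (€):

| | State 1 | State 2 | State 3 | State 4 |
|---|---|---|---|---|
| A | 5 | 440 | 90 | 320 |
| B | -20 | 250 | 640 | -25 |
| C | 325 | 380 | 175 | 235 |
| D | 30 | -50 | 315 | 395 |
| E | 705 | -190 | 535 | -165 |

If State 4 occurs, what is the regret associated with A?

Best payoff under State 4 is 395.
Regret = 395 − 320 = 75.

75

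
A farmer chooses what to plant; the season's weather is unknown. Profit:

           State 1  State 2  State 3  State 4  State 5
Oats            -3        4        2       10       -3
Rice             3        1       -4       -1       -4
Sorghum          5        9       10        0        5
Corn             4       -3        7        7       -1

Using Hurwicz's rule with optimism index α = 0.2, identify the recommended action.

Sorghum

Oats: 0.2·10 + 0.8·(-3) = -0.4
Rice: 0.2·3 + 0.8·(-4) = -2.6
Sorghum: 0.2·10 + 0.8·0 = 2
Corn: 0.2·7 + 0.8·(-3) = -1
Highest Hurwicz score = 2 → Sorghum.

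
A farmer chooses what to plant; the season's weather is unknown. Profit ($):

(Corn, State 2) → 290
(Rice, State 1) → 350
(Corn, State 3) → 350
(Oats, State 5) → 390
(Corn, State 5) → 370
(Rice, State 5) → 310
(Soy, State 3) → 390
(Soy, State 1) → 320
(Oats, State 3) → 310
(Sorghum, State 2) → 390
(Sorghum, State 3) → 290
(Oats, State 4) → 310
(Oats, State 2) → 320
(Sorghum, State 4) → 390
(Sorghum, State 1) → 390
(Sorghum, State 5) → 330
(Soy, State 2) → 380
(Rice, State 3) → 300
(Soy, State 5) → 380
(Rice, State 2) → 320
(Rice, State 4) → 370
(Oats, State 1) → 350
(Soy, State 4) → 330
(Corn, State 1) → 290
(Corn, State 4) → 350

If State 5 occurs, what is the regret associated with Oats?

Best payoff under State 5 is 390.
Regret = 390 − 390 = 0.

0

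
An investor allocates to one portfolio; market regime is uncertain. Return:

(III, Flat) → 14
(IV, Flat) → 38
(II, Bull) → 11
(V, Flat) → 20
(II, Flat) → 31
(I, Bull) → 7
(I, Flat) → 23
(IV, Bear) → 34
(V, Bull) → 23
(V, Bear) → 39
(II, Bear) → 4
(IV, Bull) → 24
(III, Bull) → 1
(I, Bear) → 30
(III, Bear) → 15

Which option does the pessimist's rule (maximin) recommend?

Row minima: I=7, II=4, III=1, IV=24, V=20
Best worst-case = 24 → IV.

IV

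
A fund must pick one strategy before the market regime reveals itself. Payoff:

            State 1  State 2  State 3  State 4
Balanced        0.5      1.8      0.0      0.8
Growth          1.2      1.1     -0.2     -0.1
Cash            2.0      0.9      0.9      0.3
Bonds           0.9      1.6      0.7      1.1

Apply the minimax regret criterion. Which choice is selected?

Column bests: State 1=2.0, State 2=1.8, State 3=0.9, State 4=1.1.
Balanced regrets: 1.5, 0.0, 0.9, 0.3 → max 1.5
Growth regrets: 0.8, 0.7, 1.1, 1.2 → max 1.2
Cash regrets: 0.0, 0.9, 0.0, 0.8 → max 0.9
Bonds regrets: 1.1, 0.2, 0.2, 0.0 → max 1.1
Smallest max regret = 0.9 → Cash.

Cash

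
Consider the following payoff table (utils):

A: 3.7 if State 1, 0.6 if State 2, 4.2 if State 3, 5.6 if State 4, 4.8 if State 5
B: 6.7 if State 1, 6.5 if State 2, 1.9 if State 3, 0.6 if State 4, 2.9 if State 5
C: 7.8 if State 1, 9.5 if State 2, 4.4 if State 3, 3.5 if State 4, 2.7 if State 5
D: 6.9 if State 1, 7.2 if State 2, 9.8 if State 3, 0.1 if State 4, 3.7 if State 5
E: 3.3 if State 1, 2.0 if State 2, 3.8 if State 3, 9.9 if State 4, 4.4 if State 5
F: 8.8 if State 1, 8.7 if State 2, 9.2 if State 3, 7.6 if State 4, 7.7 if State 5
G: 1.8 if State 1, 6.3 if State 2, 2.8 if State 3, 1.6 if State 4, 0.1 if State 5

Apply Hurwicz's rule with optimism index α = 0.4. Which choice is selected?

F

A: 0.4·5.6 + 0.6·0.6 = 2.6
B: 0.4·6.7 + 0.6·0.6 = 3.04
C: 0.4·9.5 + 0.6·2.7 = 5.42
D: 0.4·9.8 + 0.6·0.1 = 3.98
E: 0.4·9.9 + 0.6·2.0 = 5.16
F: 0.4·9.2 + 0.6·7.6 = 8.24
G: 0.4·6.3 + 0.6·0.1 = 2.58
Highest Hurwicz score = 8.24 → F.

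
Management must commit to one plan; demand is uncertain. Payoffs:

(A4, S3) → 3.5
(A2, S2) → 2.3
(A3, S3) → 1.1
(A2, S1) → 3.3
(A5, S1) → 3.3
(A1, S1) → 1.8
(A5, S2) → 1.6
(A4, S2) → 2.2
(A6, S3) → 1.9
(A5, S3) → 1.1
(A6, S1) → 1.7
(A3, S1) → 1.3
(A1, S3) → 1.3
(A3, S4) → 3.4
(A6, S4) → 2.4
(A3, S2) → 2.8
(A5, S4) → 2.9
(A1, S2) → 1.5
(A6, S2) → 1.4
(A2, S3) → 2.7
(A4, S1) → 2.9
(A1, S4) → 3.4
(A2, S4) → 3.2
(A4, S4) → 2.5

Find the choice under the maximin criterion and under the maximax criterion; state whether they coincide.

maximin → A2; maximax → A4 (disagree)

Row minima: A1=1.3, A2=2.3, A3=1.1, A4=2.2, A5=1.1, A6=1.4
Best worst-case = 2.3 → A2.
Row maxima: A1=3.4, A2=3.3, A3=3.4, A4=3.5, A5=3.3, A6=2.4
Best best-case = 3.5 → A4.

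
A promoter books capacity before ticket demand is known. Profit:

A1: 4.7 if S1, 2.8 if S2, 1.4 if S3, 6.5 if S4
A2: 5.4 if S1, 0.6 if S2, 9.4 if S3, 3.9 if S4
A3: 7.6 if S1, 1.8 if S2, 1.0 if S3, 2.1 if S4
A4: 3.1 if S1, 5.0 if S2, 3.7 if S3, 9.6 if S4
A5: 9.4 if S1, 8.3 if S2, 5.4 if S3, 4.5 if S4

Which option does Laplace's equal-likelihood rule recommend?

A5

Row averages: A1=3.85, A2=4.825, A3=3.125, A4=5.35, A5=6.9
Highest average = 6.9 → A5.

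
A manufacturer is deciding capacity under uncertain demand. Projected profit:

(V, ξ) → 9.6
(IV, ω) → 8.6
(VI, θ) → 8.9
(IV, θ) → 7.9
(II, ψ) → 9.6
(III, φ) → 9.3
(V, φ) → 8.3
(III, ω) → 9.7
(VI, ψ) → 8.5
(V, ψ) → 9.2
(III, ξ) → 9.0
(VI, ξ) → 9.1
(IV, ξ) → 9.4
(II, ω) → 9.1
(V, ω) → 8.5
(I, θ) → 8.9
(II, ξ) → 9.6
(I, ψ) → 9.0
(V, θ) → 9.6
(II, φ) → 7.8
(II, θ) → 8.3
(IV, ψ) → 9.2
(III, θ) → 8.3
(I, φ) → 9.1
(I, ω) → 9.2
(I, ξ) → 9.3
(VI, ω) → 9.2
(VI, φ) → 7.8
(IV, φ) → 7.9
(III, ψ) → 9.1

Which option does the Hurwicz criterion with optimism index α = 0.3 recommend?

I

I: 0.3·9.3 + 0.7·8.9 = 9.02
II: 0.3·9.6 + 0.7·7.8 = 8.34
III: 0.3·9.7 + 0.7·8.3 = 8.72
IV: 0.3·9.4 + 0.7·7.9 = 8.35
V: 0.3·9.6 + 0.7·8.3 = 8.69
VI: 0.3·9.2 + 0.7·7.8 = 8.22
Highest Hurwicz score = 9.02 → I.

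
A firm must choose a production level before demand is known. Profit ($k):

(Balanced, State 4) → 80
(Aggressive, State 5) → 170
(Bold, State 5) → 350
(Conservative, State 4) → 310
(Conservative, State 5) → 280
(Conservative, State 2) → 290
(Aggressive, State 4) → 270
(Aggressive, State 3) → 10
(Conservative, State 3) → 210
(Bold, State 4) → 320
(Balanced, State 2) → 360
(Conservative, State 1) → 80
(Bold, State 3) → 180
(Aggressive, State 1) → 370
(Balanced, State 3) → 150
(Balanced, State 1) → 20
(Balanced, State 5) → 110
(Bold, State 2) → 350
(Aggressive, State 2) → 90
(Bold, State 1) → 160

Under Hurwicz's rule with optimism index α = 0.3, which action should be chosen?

Bold

Conservative: 0.3·310 + 0.7·80 = 149
Balanced: 0.3·360 + 0.7·20 = 122
Aggressive: 0.3·370 + 0.7·10 = 118
Bold: 0.3·350 + 0.7·160 = 217
Highest Hurwicz score = 217 → Bold.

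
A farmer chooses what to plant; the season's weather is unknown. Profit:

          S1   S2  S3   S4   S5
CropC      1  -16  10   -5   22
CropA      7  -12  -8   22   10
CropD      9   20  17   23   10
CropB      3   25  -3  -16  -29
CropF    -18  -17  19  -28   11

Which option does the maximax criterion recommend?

Row maxima: CropC=22, CropA=22, CropD=23, CropB=25, CropF=19
Best best-case = 25 → CropB.

CropB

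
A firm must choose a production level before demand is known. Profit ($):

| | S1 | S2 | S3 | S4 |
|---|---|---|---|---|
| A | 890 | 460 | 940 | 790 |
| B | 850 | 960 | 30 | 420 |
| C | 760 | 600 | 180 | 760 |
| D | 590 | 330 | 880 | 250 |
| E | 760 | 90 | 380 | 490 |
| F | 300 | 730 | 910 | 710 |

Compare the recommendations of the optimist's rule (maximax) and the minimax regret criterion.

Row maxima: A=940, B=960, C=760, D=880, E=760, F=910
Best best-case = 960 → B.
Column bests: S1=890, S2=960, S3=940, S4=790.
A regrets: 0, 500, 0, 0 → max 500
B regrets: 40, 0, 910, 370 → max 910
C regrets: 130, 360, 760, 30 → max 760
D regrets: 300, 630, 60, 540 → max 630
E regrets: 130, 870, 560, 300 → max 870
F regrets: 590, 230, 30, 80 → max 590
Smallest max regret = 500 → A.

maximax → B; minimax regret → A (disagree)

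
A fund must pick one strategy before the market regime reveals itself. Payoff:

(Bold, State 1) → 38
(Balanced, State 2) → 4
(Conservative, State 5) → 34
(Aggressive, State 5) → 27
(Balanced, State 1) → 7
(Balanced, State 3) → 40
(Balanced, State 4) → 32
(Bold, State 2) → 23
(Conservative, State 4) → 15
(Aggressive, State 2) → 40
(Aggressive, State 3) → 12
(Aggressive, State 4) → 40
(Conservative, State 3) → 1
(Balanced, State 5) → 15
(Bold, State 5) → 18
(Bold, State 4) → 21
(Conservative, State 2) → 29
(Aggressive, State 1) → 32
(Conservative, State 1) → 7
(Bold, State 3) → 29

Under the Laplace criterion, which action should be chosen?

Row averages: Conservative=17.2, Balanced=19.6, Aggressive=30.2, Bold=25.8
Highest average = 30.2 → Aggressive.

Aggressive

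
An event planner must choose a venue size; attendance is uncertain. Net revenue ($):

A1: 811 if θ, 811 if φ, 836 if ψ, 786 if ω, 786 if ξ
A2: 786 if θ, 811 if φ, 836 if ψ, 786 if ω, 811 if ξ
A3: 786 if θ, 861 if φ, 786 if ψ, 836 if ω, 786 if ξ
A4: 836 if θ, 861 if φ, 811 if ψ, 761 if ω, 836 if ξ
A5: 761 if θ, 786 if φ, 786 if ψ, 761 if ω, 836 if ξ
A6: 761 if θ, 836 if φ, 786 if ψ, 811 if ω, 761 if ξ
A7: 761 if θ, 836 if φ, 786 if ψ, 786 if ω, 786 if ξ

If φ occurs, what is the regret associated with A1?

50

Best payoff under φ is 861.
Regret = 861 − 811 = 50.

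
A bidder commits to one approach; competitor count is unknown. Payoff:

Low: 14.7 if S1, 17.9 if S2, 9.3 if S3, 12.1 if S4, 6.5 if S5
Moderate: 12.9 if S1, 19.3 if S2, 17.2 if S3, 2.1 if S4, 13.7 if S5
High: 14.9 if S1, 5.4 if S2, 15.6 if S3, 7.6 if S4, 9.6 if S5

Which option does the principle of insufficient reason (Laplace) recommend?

Moderate

Row averages: Low=12.1, Moderate=13.04, High=10.62
Highest average = 13.04 → Moderate.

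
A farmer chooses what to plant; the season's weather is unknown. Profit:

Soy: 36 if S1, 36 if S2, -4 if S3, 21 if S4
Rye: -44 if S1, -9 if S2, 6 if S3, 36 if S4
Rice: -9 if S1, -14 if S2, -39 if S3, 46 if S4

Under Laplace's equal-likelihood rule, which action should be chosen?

Soy

Row averages: Soy=22.25, Rye=-2.75, Rice=-4
Highest average = 22.25 → Soy.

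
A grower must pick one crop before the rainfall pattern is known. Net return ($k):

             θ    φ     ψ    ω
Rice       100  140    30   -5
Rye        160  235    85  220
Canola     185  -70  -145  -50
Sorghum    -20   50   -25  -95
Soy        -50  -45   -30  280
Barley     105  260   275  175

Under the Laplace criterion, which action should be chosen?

Barley

Row averages: Rice=66.25, Rye=175, Canola=-20, Sorghum=-22.5, Soy=38.75, Barley=203.75
Highest average = 203.75 → Barley.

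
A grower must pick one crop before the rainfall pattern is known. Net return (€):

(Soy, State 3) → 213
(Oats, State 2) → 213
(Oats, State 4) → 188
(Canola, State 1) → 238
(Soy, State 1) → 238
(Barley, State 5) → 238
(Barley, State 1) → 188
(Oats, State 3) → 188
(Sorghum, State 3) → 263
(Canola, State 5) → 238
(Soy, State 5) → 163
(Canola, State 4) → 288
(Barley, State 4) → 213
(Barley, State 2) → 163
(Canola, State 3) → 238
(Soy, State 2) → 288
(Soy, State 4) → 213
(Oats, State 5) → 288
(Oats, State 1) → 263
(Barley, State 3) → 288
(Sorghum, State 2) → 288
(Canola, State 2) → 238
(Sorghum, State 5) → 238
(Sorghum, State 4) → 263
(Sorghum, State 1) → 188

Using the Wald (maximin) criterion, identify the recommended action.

Row minima: Soy=163, Barley=163, Sorghum=188, Oats=188, Canola=238
Best worst-case = 238 → Canola.

Canola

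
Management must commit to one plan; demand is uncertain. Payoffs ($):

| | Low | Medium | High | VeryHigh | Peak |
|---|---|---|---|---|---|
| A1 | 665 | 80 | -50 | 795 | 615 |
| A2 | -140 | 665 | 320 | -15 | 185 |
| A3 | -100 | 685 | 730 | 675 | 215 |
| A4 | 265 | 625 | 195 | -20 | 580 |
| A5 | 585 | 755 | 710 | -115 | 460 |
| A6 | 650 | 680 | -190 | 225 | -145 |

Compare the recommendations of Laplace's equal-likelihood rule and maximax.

laplace → A5; maximax → A1 (disagree)

Row averages: A1=421, A2=203, A3=441, A4=329, A5=479, A6=244
Highest average = 479 → A5.
Row maxima: A1=795, A2=665, A3=730, A4=625, A5=755, A6=680
Best best-case = 795 → A1.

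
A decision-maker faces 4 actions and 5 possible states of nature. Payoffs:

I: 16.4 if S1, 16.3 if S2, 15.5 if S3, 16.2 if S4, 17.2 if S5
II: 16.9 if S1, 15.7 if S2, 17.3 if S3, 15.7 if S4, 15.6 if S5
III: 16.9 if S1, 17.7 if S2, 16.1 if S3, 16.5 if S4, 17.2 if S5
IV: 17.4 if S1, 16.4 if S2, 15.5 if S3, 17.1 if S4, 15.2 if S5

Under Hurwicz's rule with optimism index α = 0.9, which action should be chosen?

I: 0.9·17.2 + 0.1·15.5 = 17.03
II: 0.9·17.3 + 0.1·15.6 = 17.13
III: 0.9·17.7 + 0.1·16.1 = 17.54
IV: 0.9·17.4 + 0.1·15.2 = 17.18
Highest Hurwicz score = 17.54 → III.

III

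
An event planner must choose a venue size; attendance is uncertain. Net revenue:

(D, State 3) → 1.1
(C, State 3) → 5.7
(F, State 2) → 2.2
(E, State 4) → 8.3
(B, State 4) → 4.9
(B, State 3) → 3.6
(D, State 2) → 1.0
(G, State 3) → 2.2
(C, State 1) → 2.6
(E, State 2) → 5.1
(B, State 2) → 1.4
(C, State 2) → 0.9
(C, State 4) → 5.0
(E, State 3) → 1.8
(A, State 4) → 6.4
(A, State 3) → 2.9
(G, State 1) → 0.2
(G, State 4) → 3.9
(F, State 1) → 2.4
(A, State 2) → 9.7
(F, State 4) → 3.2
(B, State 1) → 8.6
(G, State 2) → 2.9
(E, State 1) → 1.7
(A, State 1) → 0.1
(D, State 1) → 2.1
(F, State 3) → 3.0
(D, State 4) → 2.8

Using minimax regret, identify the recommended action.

Column bests: State 1=8.6, State 2=9.7, State 3=5.7, State 4=8.3.
A regrets: 8.5, 0.0, 2.8, 1.9 → max 8.5
B regrets: 0.0, 8.3, 2.1, 3.4 → max 8.3
C regrets: 6.0, 8.8, 0.0, 3.3 → max 8.8
D regrets: 6.5, 8.7, 4.6, 5.5 → max 8.7
E regrets: 6.9, 4.6, 3.9, 0.0 → max 6.9
F regrets: 6.2, 7.5, 2.7, 5.1 → max 7.5
G regrets: 8.4, 6.8, 3.5, 4.4 → max 8.4
Smallest max regret = 6.9 → E.

E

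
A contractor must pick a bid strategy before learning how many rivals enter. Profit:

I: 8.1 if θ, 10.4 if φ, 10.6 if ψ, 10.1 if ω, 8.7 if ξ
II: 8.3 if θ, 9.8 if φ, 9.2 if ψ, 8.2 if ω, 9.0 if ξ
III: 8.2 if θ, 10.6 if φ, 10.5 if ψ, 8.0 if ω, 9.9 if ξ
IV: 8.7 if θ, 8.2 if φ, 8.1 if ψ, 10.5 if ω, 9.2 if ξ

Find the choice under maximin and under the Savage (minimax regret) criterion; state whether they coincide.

maximin → II; minimax regret → I (disagree)

Row minima: I=8.1, II=8.2, III=8.0, IV=8.1
Best worst-case = 8.2 → II.
Column bests: θ=8.7, φ=10.6, ψ=10.6, ω=10.5, ξ=9.9.
I regrets: 0.6, 0.2, 0.0, 0.4, 1.2 → max 1.2
II regrets: 0.4, 0.8, 1.4, 2.3, 0.9 → max 2.3
III regrets: 0.5, 0.0, 0.1, 2.5, 0.0 → max 2.5
IV regrets: 0.0, 2.4, 2.5, 0.0, 0.7 → max 2.5
Smallest max regret = 1.2 → I.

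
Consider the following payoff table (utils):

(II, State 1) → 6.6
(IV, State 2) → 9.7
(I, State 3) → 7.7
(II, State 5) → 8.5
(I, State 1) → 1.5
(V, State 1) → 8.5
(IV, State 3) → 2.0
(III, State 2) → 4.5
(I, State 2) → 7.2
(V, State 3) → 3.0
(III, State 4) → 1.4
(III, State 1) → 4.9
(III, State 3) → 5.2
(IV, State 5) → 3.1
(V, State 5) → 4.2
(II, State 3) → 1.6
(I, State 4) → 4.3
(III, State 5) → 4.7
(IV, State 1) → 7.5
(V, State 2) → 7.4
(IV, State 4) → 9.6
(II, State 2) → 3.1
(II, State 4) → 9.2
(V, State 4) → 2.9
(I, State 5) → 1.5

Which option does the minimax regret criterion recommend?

Column bests: State 1=8.5, State 2=9.7, State 3=7.7, State 4=9.6, State 5=8.5.
I regrets: 7.0, 2.5, 0.0, 5.3, 7.0 → max 7.0
II regrets: 1.9, 6.6, 6.1, 0.4, 0.0 → max 6.6
III regrets: 3.6, 5.2, 2.5, 8.2, 3.8 → max 8.2
IV regrets: 1.0, 0.0, 5.7, 0.0, 5.4 → max 5.7
V regrets: 0.0, 2.3, 4.7, 6.7, 4.3 → max 6.7
Smallest max regret = 5.7 → IV.

IV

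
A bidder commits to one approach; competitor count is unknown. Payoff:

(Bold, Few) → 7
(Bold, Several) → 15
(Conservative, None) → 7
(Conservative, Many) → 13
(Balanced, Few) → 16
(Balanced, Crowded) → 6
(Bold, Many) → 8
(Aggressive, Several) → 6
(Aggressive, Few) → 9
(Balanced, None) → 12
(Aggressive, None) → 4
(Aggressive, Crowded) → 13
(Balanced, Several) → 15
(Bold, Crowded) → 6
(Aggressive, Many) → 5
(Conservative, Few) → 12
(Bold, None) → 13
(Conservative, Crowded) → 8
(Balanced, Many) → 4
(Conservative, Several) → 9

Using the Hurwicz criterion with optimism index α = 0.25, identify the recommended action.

Conservative: 0.25·13 + 0.75·7 = 8.5
Balanced: 0.25·16 + 0.75·4 = 7
Aggressive: 0.25·13 + 0.75·4 = 6.25
Bold: 0.25·15 + 0.75·6 = 8.25
Highest Hurwicz score = 8.5 → Conservative.

Conservative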